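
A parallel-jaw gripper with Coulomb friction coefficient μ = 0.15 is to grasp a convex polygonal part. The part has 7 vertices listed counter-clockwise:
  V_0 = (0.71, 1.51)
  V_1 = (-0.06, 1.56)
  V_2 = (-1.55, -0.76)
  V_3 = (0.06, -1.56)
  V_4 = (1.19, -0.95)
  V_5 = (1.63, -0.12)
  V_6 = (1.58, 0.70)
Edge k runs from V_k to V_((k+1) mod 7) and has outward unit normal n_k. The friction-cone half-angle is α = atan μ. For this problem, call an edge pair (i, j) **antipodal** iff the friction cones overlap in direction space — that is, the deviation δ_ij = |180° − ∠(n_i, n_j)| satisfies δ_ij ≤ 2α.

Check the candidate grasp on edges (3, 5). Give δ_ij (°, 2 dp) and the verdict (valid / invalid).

α = atan 0.15 = 8.53°;  2α = 17.06°
edge 3: e_3 = (+1.13, +0.61);  n_3 = (+0.4750, -0.8800)
edge 5: e_5 = (-0.05, +0.82);  n_5 = (+0.9981, +0.0609)
∠(n_3, n_5) = 65.13°
δ = |180° − 65.13°| = 114.87°
114.87° > 2α = 17.06°  →  invalid

δ = 114.87°, invalid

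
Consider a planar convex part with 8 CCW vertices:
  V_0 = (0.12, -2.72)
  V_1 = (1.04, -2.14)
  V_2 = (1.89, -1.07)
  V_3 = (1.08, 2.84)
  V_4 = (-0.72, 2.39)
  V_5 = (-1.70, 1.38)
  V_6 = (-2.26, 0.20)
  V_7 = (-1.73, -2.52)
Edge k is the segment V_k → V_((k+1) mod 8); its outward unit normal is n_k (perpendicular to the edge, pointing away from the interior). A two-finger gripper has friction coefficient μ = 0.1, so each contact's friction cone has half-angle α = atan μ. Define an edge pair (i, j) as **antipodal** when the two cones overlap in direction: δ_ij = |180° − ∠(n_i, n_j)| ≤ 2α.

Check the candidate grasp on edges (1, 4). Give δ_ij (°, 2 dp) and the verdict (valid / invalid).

α = atan 0.1 = 5.71°;  2α = 11.42°
edge 1: e_1 = (+0.85, +1.07);  n_1 = (+0.7830, -0.6220)
edge 4: e_4 = (-0.98, -1.01);  n_4 = (-0.7177, +0.6964)
∠(n_1, n_4) = 174.33°
δ = |180° − 174.33°| = 5.67°
5.67° ≤ 2α = 11.42°  →  valid

δ = 5.67°, valid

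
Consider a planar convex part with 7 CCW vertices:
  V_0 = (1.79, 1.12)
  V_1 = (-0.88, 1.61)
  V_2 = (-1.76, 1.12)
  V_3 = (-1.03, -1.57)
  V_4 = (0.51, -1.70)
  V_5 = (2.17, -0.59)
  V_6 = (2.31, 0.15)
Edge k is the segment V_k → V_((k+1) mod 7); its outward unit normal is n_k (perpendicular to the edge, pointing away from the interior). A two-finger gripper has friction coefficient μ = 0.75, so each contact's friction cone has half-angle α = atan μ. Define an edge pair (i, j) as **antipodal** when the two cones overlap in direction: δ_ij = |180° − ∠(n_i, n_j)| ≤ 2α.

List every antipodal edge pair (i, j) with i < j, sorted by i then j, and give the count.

α = atan 0.75 = 36.87°;  2α = 73.74°
n_0 = (+0.1805, +0.9836)
n_1 = (-0.4865, +0.8737)
n_2 = (-0.9651, -0.2619)
n_3 = (-0.0841, -0.9965)
n_4 = (+0.5559, -0.8313)
n_5 = (+0.9826, -0.1859)
n_6 = (+0.8813, +0.4725)
  (0,1): δ = 140.49°  ·
  (0,2): δ = 64.42°  ✓
  (0,3): δ = 5.57°  ✓
  (0,4): δ = 44.17°  ✓
  (0,5): δ = 89.69°  ·
  (0,6): δ = 128.59°  ·
  (1,2): δ = 103.93°  ·
  (1,3): δ = 33.94°  ✓
  (1,4): δ = 4.66°  ✓
  (1,5): δ = 50.18°  ✓
  (1,6): δ = 89.09°  ·
  (2,3): δ = 110.01°  ·
  (2,4): δ = 71.41°  ✓
  (2,5): δ = 25.90°  ✓
  (2,6): δ = 13.01°  ✓
  (3,4): δ = 141.41°  ·
  (3,5): δ = 95.89°  ·
  (3,6): δ = 56.98°  ✓
  (4,5): δ = 134.48°  ·
  (4,6): δ = 95.57°  ·
  (5,6): δ = 141.09°  ·
antipodal pairs: 10

count = 10; pairs: (0,2), (0,3), (0,4), (1,3), (1,4), (1,5), (2,4), (2,5), (2,6), (3,6)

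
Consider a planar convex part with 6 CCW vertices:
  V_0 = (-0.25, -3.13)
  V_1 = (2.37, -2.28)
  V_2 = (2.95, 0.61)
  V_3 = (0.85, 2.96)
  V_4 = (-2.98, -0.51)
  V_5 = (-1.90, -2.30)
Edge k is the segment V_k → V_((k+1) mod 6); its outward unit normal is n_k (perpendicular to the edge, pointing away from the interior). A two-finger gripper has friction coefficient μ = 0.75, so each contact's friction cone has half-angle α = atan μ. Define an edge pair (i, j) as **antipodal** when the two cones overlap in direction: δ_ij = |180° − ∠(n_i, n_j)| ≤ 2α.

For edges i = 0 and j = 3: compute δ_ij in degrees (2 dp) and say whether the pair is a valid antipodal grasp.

α = atan 0.75 = 36.87°;  2α = 73.74°
edge 0: e_0 = (+2.62, +0.85);  n_0 = (+0.3086, -0.9512)
edge 3: e_3 = (-3.83, -3.47);  n_3 = (-0.6714, +0.7411)
∠(n_0, n_3) = 155.80°
δ = |180° − 155.80°| = 24.20°
24.20° ≤ 2α = 73.74°  →  valid

δ = 24.20°, valid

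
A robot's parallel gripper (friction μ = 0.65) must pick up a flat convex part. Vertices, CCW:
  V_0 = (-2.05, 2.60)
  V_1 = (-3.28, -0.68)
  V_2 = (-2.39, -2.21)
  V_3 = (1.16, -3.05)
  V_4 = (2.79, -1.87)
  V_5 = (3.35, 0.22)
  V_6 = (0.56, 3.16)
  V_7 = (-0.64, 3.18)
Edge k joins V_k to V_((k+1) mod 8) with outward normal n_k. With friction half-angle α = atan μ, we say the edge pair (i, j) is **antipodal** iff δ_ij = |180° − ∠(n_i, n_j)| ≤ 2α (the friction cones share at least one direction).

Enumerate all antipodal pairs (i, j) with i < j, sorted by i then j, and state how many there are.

count = 12; pairs: (0,3), (0,4), (0,5), (1,4), (1,5), (1,6), (2,5), (2,6), (2,7), (3,6), (3,7), (4,7)

α = atan 0.65 = 33.02°;  2α = 66.05°
n_0 = (-0.9363, +0.3511)
n_1 = (-0.8644, -0.5028)
n_2 = (-0.2303, -0.9731)
n_3 = (+0.5864, -0.8100)
n_4 = (+0.9659, -0.2588)
n_5 = (+0.7254, +0.6884)
n_6 = (+0.0167, +0.9999)
n_7 = (-0.3804, +0.9248)
  (0,1): δ = 129.26°  ·
  (0,2): δ = 82.76°  ·
  (0,3): δ = 33.54°  ✓
  (0,4): δ = 5.56°  ✓
  (0,5): δ = 64.06°  ✓
  (0,6): δ = 109.60°  ·
  (0,7): δ = 132.92°  ·
  (1,2): δ = 133.50°  ·
  (1,3): δ = 84.28°  ·
  (1,4): δ = 45.19°  ✓
  (1,5): δ = 13.31°  ✓
  (1,6): δ = 58.86°  ✓
  (1,7): δ = 82.17°  ·
  (2,3): δ = 130.79°  ·
  (2,4): δ = 91.69°  ·
  (2,5): δ = 33.19°  ✓
  (2,6): δ = 12.36°  ✓
  (2,7): δ = 35.67°  ✓
  (3,4): δ = 140.90°  ·
  (3,5): δ = 82.40°  ·
  (3,6): δ = 36.86°  ✓
  (3,7): δ = 13.54°  ✓
  (4,5): δ = 121.50°  ·
  (4,6): δ = 75.96°  ·
  (4,7): δ = 52.64°  ✓
  (5,6): δ = 134.46°  ·
  (5,7): δ = 111.14°  ·
  (6,7): δ = 156.69°  ·
antipodal pairs: 12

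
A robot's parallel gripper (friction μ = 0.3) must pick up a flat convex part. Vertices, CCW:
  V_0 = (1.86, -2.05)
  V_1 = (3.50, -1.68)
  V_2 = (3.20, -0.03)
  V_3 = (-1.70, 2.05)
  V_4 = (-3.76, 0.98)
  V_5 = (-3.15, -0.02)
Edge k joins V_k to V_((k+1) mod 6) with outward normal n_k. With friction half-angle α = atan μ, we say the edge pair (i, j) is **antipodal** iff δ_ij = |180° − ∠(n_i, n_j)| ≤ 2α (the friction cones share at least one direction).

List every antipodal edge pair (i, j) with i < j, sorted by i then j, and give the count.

count = 3; pairs: (0,3), (1,4), (2,5)

α = atan 0.3 = 16.70°;  2α = 33.40°
n_0 = (+0.2201, -0.9755)
n_1 = (+0.9839, +0.1789)
n_2 = (+0.3907, +0.9205)
n_3 = (-0.4609, +0.8874)
n_4 = (-0.8537, -0.5208)
n_5 = (-0.3755, -0.9268)
  (0,1): δ = 92.41°  ·
  (0,2): δ = 35.71°  ·
  (0,3): δ = 14.73°  ✓
  (0,4): δ = 108.67°  ·
  (0,5): δ = 145.23°  ·
  (1,2): δ = 123.31°  ·
  (1,3): δ = 72.86°  ·
  (1,4): δ = 21.08°  ✓
  (1,5): δ = 57.64°  ·
  (2,3): δ = 129.55°  ·
  (2,4): δ = 35.62°  ·
  (2,5): δ = 0.94°  ✓
  (3,4): δ = 86.06°  ·
  (3,5): δ = 49.51°  ·
  (4,5): δ = 143.44°  ·
antipodal pairs: 3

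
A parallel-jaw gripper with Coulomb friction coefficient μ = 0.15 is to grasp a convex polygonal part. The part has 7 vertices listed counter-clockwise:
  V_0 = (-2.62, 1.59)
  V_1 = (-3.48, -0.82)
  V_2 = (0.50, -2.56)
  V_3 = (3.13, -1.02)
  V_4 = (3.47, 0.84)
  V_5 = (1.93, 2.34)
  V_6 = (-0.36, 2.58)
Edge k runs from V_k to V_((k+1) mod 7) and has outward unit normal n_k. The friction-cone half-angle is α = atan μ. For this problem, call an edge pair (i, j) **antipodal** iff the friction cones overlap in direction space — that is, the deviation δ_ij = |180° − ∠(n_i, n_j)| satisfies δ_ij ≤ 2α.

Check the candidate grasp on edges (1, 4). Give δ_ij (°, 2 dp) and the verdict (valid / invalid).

α = atan 0.15 = 8.53°;  2α = 17.06°
edge 1: e_1 = (+3.98, -1.74);  n_1 = (-0.4006, -0.9163)
edge 4: e_4 = (-1.54, +1.50);  n_4 = (+0.6977, +0.7163)
∠(n_1, n_4) = 159.37°
δ = |180° − 159.37°| = 20.63°
20.63° > 2α = 17.06°  →  invalid

δ = 20.63°, invalid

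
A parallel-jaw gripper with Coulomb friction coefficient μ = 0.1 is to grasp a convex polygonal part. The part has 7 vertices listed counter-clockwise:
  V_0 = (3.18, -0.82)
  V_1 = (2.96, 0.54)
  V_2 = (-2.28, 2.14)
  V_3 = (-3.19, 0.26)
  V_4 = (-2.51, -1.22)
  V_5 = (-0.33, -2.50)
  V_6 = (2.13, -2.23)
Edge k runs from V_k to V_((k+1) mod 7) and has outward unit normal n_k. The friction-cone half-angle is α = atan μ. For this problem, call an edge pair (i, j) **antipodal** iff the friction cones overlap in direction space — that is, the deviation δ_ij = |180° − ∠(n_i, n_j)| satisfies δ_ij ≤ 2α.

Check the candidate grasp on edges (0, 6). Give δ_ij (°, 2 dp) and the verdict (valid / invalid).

α = atan 0.1 = 5.71°;  2α = 11.42°
edge 0: e_0 = (-0.22, +1.36);  n_0 = (+0.9872, +0.1597)
edge 6: e_6 = (+1.05, +1.41);  n_6 = (+0.8020, -0.5973)
∠(n_0, n_6) = 45.86°
δ = |180° − 45.86°| = 134.14°
134.14° > 2α = 11.42°  →  invalid

δ = 134.14°, invalid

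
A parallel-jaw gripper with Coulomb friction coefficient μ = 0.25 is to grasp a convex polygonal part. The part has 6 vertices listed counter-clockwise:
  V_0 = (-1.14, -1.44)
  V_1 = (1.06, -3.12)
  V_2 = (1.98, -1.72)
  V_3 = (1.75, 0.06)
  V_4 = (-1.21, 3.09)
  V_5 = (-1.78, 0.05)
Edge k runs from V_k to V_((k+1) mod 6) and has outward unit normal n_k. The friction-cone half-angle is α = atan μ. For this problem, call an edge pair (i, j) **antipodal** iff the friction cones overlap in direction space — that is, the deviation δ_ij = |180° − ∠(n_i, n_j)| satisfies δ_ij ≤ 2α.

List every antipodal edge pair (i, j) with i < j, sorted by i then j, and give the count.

α = atan 0.25 = 14.04°;  2α = 28.07°
n_0 = (-0.6069, -0.7948)
n_1 = (+0.8357, -0.5492)
n_2 = (+0.9918, +0.1281)
n_3 = (+0.7153, +0.6988)
n_4 = (-0.9829, +0.1843)
n_5 = (-0.9188, -0.3947)
  (0,1): δ = 85.94°  ·
  (0,2): δ = 45.27°  ·
  (0,3): δ = 8.30°  ✓
  (0,4): δ = 116.75°  ·
  (0,5): δ = 150.61°  ·
  (1,2): δ = 139.33°  ·
  (1,3): δ = 102.36°  ·
  (1,4): δ = 22.69°  ✓
  (1,5): δ = 56.56°  ·
  (2,3): δ = 143.03°  ·
  (2,4): δ = 17.98°  ✓
  (2,5): δ = 15.88°  ✓
  (3,4): δ = 54.95°  ·
  (3,5): δ = 21.09°  ✓
  (4,5): δ = 146.14°  ·
antipodal pairs: 5

count = 5; pairs: (0,3), (1,4), (2,4), (2,5), (3,5)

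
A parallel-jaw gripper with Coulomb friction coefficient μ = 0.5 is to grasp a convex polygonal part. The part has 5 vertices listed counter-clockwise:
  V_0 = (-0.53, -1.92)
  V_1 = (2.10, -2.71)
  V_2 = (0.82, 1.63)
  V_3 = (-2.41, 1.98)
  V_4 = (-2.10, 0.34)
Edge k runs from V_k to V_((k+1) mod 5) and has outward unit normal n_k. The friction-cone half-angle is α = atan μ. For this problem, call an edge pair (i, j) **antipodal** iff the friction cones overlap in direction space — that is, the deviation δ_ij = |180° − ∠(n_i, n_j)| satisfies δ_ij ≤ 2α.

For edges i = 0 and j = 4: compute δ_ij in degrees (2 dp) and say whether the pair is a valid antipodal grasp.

δ = 141.51°, invalid

α = atan 0.5 = 26.57°;  2α = 53.13°
edge 0: e_0 = (+2.63, -0.79);  n_0 = (-0.2877, -0.9577)
edge 4: e_4 = (+1.57, -2.26);  n_4 = (-0.8213, -0.5705)
∠(n_0, n_4) = 38.49°
δ = |180° − 38.49°| = 141.51°
141.51° > 2α = 53.13°  →  invalid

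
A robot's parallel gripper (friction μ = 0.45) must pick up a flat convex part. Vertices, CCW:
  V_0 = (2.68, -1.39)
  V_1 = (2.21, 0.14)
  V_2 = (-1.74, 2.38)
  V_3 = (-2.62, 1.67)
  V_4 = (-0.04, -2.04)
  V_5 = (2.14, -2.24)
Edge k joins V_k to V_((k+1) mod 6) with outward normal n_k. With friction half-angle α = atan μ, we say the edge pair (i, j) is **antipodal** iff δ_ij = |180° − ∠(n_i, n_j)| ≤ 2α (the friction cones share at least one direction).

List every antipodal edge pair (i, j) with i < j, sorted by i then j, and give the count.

count = 5; pairs: (0,3), (1,3), (1,4), (2,4), (2,5)

α = atan 0.45 = 24.23°;  2α = 48.46°
n_0 = (+0.9559, +0.2936)
n_1 = (+0.4933, +0.8699)
n_2 = (-0.6279, +0.7783)
n_3 = (-0.8210, -0.5709)
n_4 = (-0.0914, -0.9958)
n_5 = (+0.8441, -0.5362)
  (0,1): δ = 136.63°  ·
  (0,2): δ = 68.18°  ·
  (0,3): δ = 17.74°  ✓
  (0,4): δ = 67.68°  ·
  (0,5): δ = 130.50°  ·
  (1,2): δ = 111.55°  ·
  (1,3): δ = 25.63°  ✓
  (1,4): δ = 24.32°  ✓
  (1,5): δ = 87.13°  ·
  (2,3): δ = 94.08°  ·
  (2,4): δ = 44.14°  ✓
  (2,5): δ = 18.68°  ✓
  (3,4): δ = 130.06°  ·
  (3,5): δ = 67.24°  ·
  (4,5): δ = 117.19°  ·
antipodal pairs: 5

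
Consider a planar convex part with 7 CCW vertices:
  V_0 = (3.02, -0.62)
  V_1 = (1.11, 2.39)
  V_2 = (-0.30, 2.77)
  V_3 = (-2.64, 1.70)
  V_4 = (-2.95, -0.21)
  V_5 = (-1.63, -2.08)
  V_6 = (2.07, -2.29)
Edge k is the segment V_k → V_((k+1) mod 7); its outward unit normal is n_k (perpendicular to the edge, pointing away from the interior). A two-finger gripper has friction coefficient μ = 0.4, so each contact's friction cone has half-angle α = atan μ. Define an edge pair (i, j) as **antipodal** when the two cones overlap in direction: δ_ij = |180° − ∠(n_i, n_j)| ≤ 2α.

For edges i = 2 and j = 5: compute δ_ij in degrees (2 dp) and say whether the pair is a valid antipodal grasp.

δ = 27.82°, valid

α = atan 0.4 = 21.80°;  2α = 43.60°
edge 2: e_2 = (-2.34, -1.07);  n_2 = (-0.4159, +0.9094)
edge 5: e_5 = (+3.70, -0.21);  n_5 = (-0.0567, -0.9984)
∠(n_2, n_5) = 152.18°
δ = |180° − 152.18°| = 27.82°
27.82° ≤ 2α = 43.60°  →  valid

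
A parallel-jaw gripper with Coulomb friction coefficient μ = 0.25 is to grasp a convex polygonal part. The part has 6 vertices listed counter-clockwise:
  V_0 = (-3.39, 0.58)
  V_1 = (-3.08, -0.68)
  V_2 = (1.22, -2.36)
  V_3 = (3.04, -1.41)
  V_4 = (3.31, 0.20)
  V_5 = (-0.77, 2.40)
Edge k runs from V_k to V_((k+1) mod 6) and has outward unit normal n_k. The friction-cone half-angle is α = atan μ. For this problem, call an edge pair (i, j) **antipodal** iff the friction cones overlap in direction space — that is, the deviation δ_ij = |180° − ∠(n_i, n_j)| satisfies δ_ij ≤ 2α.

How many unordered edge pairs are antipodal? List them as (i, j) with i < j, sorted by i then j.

count = 3; pairs: (0,3), (1,4), (2,5)

α = atan 0.25 = 14.04°;  2α = 28.07°
n_0 = (-0.9710, -0.2389)
n_1 = (-0.3639, -0.9314)
n_2 = (+0.4627, -0.8865)
n_3 = (+0.9862, -0.1654)
n_4 = (+0.4746, +0.8802)
n_5 = (-0.5705, +0.8213)
  (0,1): δ = 125.16°  ·
  (0,2): δ = 76.26°  ·
  (0,3): δ = 23.34°  ✓
  (0,4): δ = 47.84°  ·
  (0,5): δ = 110.96°  ·
  (1,2): δ = 131.10°  ·
  (1,3): δ = 78.18°  ·
  (1,4): δ = 6.99°  ✓
  (1,5): δ = 56.13°  ·
  (2,3): δ = 127.08°  ·
  (2,4): δ = 55.90°  ·
  (2,5): δ = 7.22°  ✓
  (3,4): δ = 108.81°  ·
  (3,5): δ = 45.69°  ·
  (4,5): δ = 116.88°  ·
antipodal pairs: 3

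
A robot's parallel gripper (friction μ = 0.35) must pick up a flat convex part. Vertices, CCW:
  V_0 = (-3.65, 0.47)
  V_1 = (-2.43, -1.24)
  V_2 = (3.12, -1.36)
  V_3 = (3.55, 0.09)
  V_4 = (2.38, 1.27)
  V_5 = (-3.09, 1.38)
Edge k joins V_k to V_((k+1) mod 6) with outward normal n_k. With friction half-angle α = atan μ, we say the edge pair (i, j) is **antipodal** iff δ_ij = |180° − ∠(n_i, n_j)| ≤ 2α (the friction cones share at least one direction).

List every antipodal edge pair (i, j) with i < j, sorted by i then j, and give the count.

α = atan 0.35 = 19.29°;  2α = 38.58°
n_0 = (-0.8141, -0.5808)
n_1 = (-0.0216, -0.9998)
n_2 = (+0.9587, -0.2843)
n_3 = (+0.7101, +0.7041)
n_4 = (+0.0201, +0.9998)
n_5 = (-0.8517, +0.5241)
  (0,1): δ = 126.74°  ·
  (0,2): δ = 52.02°  ·
  (0,3): δ = 9.25°  ✓
  (0,4): δ = 53.34°  ·
  (0,5): δ = 112.89°  ·
  (1,2): δ = 105.28°  ·
  (1,3): δ = 44.01°  ·
  (1,4): δ = 0.09°  ✓
  (1,5): δ = 59.63°  ·
  (2,3): δ = 118.73°  ·
  (2,4): δ = 74.63°  ·
  (2,5): δ = 15.09°  ✓
  (3,4): δ = 135.91°  ·
  (3,5): δ = 76.36°  ·
  (4,5): δ = 120.46°  ·
antipodal pairs: 3

count = 3; pairs: (0,3), (1,4), (2,5)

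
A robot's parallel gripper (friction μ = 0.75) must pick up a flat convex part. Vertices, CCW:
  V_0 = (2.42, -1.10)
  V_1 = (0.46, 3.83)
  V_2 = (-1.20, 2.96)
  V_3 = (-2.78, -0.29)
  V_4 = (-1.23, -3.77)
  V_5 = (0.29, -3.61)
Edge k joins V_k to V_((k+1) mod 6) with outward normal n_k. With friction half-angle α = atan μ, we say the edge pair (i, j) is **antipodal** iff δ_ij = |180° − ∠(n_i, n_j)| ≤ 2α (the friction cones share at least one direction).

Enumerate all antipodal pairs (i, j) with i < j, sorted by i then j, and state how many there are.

α = atan 0.75 = 36.87°;  2α = 73.74°
n_0 = (+0.9293, +0.3694)
n_1 = (-0.4642, +0.8857)
n_2 = (-0.8994, +0.4372)
n_3 = (-0.9135, -0.4069)
n_4 = (+0.1047, -0.9945)
n_5 = (+0.7625, -0.6470)
  (0,1): δ = 84.02°  ·
  (0,2): δ = 47.61°  ✓
  (0,3): δ = 2.33°  ✓
  (0,4): δ = 74.33°  ·
  (0,5): δ = 118.00°  ·
  (1,2): δ = 143.59°  ·
  (1,3): δ = 93.65°  ·
  (1,4): δ = 21.65°  ✓
  (1,5): δ = 22.02°  ✓
  (2,3): δ = 130.06°  ·
  (2,4): δ = 58.06°  ✓
  (2,5): δ = 14.39°  ✓
  (3,4): δ = 108.00°  ·
  (3,5): δ = 64.33°  ✓
  (4,5): δ = 136.33°  ·
antipodal pairs: 7

count = 7; pairs: (0,2), (0,3), (1,4), (1,5), (2,4), (2,5), (3,5)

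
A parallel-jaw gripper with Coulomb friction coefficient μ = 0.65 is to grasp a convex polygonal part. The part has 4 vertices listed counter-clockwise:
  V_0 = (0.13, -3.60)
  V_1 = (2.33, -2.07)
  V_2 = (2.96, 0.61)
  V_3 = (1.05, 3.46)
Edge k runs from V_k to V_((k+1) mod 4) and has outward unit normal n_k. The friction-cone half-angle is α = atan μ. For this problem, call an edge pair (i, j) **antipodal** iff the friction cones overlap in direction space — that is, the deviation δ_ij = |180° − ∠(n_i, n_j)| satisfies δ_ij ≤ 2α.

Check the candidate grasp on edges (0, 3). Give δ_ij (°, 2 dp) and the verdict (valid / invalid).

α = atan 0.65 = 33.02°;  2α = 66.05°
edge 0: e_0 = (+2.20, +1.53);  n_0 = (+0.5710, -0.8210)
edge 3: e_3 = (-0.92, -7.06);  n_3 = (-0.9916, +0.1292)
∠(n_0, n_3) = 132.24°
δ = |180° − 132.24°| = 47.76°
47.76° ≤ 2α = 66.05°  →  valid

δ = 47.76°, valid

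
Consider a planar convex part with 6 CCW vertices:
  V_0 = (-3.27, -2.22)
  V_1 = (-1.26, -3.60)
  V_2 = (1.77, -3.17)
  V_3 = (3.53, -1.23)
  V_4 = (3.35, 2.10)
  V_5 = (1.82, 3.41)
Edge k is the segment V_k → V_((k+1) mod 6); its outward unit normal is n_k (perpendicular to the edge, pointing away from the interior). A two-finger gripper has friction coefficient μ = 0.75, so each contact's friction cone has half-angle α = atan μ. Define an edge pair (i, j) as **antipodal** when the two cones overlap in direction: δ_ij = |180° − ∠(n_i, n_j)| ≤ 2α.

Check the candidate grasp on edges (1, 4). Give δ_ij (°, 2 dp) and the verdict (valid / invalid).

α = atan 0.75 = 36.87°;  2α = 73.74°
edge 1: e_1 = (+3.03, +0.43);  n_1 = (+0.1405, -0.9901)
edge 4: e_4 = (-1.53, +1.31);  n_4 = (+0.6504, +0.7596)
∠(n_1, n_4) = 131.35°
δ = |180° − 131.35°| = 48.65°
48.65° ≤ 2α = 73.74°  →  valid

δ = 48.65°, valid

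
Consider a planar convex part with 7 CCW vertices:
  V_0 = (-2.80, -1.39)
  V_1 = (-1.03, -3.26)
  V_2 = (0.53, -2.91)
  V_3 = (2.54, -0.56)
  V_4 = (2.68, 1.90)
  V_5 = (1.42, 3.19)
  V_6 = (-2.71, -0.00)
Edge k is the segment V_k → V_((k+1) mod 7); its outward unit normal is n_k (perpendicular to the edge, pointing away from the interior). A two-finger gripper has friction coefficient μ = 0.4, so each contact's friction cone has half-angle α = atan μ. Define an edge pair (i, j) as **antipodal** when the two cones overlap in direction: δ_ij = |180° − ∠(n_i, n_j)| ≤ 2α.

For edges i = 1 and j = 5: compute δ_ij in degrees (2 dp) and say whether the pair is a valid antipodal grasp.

δ = 25.04°, valid

α = atan 0.4 = 21.80°;  2α = 43.60°
edge 1: e_1 = (+1.56, +0.35);  n_1 = (+0.2189, -0.9757)
edge 5: e_5 = (-4.13, -3.19);  n_5 = (-0.6113, +0.7914)
∠(n_1, n_5) = 154.96°
δ = |180° − 154.96°| = 25.04°
25.04° ≤ 2α = 43.60°  →  valid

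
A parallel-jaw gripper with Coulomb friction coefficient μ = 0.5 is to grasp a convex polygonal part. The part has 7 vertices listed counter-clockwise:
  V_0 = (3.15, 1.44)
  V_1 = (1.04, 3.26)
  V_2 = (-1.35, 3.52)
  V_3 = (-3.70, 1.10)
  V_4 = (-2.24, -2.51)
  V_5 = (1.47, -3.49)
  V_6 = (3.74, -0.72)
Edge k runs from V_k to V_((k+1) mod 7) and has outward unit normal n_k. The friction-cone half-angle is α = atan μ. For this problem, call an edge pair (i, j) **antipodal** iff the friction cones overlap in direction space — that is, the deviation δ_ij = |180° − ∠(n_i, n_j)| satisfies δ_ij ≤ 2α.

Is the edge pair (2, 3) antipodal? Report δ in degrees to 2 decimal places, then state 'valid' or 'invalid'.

α = atan 0.5 = 26.57°;  2α = 53.13°
edge 2: e_2 = (-2.35, -2.42);  n_2 = (-0.7174, +0.6967)
edge 3: e_3 = (+1.46, -3.61);  n_3 = (-0.9271, -0.3749)
∠(n_2, n_3) = 66.18°
δ = |180° − 66.18°| = 113.82°
113.82° > 2α = 53.13°  →  invalid

δ = 113.82°, invalid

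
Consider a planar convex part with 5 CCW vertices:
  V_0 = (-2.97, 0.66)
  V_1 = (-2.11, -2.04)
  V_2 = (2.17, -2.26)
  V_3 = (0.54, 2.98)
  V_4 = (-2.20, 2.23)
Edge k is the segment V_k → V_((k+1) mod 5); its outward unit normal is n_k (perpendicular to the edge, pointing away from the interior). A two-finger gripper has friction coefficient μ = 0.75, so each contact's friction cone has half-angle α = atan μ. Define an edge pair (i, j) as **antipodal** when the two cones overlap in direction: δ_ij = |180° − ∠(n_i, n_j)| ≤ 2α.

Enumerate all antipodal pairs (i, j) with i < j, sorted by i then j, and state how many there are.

α = atan 0.75 = 36.87°;  2α = 73.74°
n_0 = (-0.9528, -0.3035)
n_1 = (-0.0513, -0.9987)
n_2 = (+0.9549, +0.2970)
n_3 = (-0.2640, +0.9645)
n_4 = (-0.8978, +0.4403)
  (0,1): δ = 110.61°  ·
  (0,2): δ = 0.39°  ✓
  (0,3): δ = 87.64°  ·
  (0,4): δ = 136.21°  ·
  (1,2): δ = 69.78°  ✓
  (1,3): δ = 18.25°  ✓
  (1,4): δ = 66.82°  ✓
  (2,3): δ = 91.97°  ·
  (2,4): δ = 43.40°  ✓
  (3,4): δ = 131.43°  ·
antipodal pairs: 5

count = 5; pairs: (0,2), (1,2), (1,3), (1,4), (2,4)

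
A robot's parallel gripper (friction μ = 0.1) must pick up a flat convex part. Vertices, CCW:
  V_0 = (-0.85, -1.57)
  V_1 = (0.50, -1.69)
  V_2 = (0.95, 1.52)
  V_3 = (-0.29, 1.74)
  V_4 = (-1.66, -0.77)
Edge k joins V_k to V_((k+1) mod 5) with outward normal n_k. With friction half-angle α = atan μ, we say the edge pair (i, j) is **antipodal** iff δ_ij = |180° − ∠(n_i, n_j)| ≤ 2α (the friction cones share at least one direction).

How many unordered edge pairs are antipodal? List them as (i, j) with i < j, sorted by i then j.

count = 1; pairs: (0,2)

α = atan 0.1 = 5.71°;  2α = 11.42°
n_0 = (-0.0885, -0.9961)
n_1 = (+0.9903, -0.1388)
n_2 = (+0.1747, +0.9846)
n_3 = (-0.8778, +0.4791)
n_4 = (-0.7027, -0.7115)
  (0,1): δ = 92.90°  ·
  (0,2): δ = 4.98°  ✓
  (0,3): δ = 66.45°  ·
  (0,4): δ = 140.44°  ·
  (1,2): δ = 92.08°  ·
  (1,3): δ = 20.65°  ·
  (1,4): δ = 53.34°  ·
  (2,3): δ = 108.57°  ·
  (2,4): δ = 34.58°  ·
  (3,4): δ = 106.02°  ·
antipodal pairs: 1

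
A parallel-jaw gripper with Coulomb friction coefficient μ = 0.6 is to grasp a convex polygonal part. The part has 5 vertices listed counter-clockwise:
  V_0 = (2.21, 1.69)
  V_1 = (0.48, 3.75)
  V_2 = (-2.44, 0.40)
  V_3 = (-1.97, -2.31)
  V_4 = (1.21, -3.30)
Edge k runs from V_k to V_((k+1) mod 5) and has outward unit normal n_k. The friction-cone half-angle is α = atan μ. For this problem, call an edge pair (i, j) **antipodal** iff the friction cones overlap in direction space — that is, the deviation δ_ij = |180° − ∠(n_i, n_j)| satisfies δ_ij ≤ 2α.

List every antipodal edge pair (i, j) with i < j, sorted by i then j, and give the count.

count = 4; pairs: (0,2), (0,3), (1,4), (2,4)

α = atan 0.6 = 30.96°;  2α = 61.93°
n_0 = (+0.7658, +0.6431)
n_1 = (-0.7538, +0.6571)
n_2 = (-0.9853, -0.1709)
n_3 = (-0.2972, -0.9548)
n_4 = (+0.9805, -0.1965)
  (0,1): δ = 81.10°  ·
  (0,2): δ = 30.18°  ✓
  (0,3): δ = 32.68°  ✓
  (0,4): δ = 128.64°  ·
  (1,2): δ = 129.08°  ·
  (1,3): δ = 66.22°  ·
  (1,4): δ = 29.74°  ✓
  (2,3): δ = 117.13°  ·
  (2,4): δ = 21.17°  ✓
  (3,4): δ = 84.04°  ·
antipodal pairs: 4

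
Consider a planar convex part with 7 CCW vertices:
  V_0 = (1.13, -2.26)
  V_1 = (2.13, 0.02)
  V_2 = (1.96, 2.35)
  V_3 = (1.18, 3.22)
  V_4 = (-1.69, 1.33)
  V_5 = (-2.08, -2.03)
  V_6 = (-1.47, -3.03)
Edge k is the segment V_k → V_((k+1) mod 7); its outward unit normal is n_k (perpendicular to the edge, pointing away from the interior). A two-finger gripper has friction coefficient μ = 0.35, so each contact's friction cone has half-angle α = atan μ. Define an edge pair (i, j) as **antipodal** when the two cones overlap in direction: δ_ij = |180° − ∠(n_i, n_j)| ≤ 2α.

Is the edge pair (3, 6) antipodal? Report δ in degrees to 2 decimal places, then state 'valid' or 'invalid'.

α = atan 0.35 = 19.29°;  2α = 38.58°
edge 3: e_3 = (-2.87, -1.89);  n_3 = (-0.5500, +0.8352)
edge 6: e_6 = (+2.60, +0.77);  n_6 = (+0.2840, -0.9588)
∠(n_3, n_6) = 163.13°
δ = |180° − 163.13°| = 16.87°
16.87° ≤ 2α = 38.58°  →  valid

δ = 16.87°, valid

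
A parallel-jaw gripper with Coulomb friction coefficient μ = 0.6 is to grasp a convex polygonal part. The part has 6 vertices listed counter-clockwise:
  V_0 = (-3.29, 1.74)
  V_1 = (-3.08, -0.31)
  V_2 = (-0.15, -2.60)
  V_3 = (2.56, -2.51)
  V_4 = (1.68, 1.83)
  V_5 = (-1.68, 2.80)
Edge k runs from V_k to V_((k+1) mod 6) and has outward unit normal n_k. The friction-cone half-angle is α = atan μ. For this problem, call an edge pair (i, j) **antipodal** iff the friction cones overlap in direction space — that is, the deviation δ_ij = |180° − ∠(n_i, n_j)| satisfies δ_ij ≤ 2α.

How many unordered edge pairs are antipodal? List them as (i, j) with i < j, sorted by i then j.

α = atan 0.6 = 30.96°;  2α = 61.93°
n_0 = (-0.9948, -0.1019)
n_1 = (-0.6158, -0.7879)
n_2 = (+0.0332, -0.9994)
n_3 = (+0.9801, +0.1987)
n_4 = (+0.2774, +0.9608)
n_5 = (-0.5499, +0.8352)
  (0,1): δ = 133.86°  ·
  (0,2): δ = 93.95°  ·
  (0,3): δ = 5.61°  ✓
  (0,4): δ = 68.05°  ·
  (0,5): δ = 117.51°  ·
  (1,2): δ = 140.09°  ·
  (1,3): δ = 40.53°  ✓
  (1,4): δ = 21.91°  ✓
  (1,5): δ = 71.37°  ·
  (2,3): δ = 80.44°  ·
  (2,4): δ = 18.01°  ✓
  (2,5): δ = 31.46°  ✓
  (3,4): δ = 117.57°  ·
  (3,5): δ = 68.10°  ·
  (4,5): δ = 130.54°  ·
antipodal pairs: 5

count = 5; pairs: (0,3), (1,3), (1,4), (2,4), (2,5)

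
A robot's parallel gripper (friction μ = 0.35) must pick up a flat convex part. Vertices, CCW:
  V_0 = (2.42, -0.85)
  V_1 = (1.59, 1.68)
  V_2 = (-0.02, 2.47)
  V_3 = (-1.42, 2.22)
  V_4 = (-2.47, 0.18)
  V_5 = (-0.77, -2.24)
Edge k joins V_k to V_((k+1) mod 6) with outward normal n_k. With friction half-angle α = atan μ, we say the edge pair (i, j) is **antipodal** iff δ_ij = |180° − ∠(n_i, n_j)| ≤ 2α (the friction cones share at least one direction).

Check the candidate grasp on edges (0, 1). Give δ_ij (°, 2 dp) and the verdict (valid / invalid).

α = atan 0.35 = 19.29°;  2α = 38.58°
edge 0: e_0 = (-0.83, +2.53);  n_0 = (+0.9502, +0.3117)
edge 1: e_1 = (-1.61, +0.79);  n_1 = (+0.4405, +0.8977)
∠(n_0, n_1) = 45.70°
δ = |180° − 45.70°| = 134.30°
134.30° > 2α = 38.58°  →  invalid

δ = 134.30°, invalid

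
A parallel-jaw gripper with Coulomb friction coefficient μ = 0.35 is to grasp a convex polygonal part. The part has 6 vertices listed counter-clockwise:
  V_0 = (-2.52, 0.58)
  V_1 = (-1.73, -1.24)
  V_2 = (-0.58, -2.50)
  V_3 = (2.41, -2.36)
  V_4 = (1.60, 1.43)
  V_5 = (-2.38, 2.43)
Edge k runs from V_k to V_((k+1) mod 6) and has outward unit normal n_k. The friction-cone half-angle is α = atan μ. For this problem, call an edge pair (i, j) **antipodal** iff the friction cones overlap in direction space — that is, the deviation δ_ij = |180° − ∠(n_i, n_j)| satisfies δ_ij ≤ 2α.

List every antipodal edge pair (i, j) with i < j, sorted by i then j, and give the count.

count = 5; pairs: (0,3), (1,3), (1,4), (2,4), (3,5)

α = atan 0.35 = 19.29°;  2α = 38.58°
n_0 = (-0.9173, -0.3982)
n_1 = (-0.7386, -0.6741)
n_2 = (+0.0468, -0.9989)
n_3 = (+0.9779, +0.2090)
n_4 = (+0.2437, +0.9699)
n_5 = (-0.9971, +0.0755)
  (0,1): δ = 161.08°  ·
  (0,2): δ = 110.78°  ·
  (0,3): δ = 11.40°  ✓
  (0,4): δ = 52.43°  ·
  (0,5): δ = 152.21°  ·
  (1,2): δ = 129.71°  ·
  (1,3): δ = 30.32°  ✓
  (1,4): δ = 33.51°  ✓
  (1,5): δ = 133.29°  ·
  (2,3): δ = 80.62°  ·
  (2,4): δ = 16.78°  ✓
  (2,5): δ = 82.99°  ·
  (3,4): δ = 116.17°  ·
  (3,5): δ = 16.39°  ✓
  (4,5): δ = 80.22°  ·
antipodal pairs: 5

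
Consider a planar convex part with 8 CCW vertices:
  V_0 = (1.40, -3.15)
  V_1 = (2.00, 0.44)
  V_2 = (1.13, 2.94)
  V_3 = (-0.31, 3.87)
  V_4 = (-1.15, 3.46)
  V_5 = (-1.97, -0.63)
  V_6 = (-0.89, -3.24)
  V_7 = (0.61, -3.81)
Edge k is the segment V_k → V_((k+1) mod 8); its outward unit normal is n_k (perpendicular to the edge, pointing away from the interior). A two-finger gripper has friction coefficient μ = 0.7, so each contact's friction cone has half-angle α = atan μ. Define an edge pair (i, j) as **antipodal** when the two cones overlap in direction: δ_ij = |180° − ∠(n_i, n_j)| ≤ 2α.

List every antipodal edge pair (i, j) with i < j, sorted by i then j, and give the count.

α = atan 0.7 = 34.99°;  2α = 69.98°
n_0 = (+0.9863, -0.1648)
n_1 = (+0.9444, +0.3287)
n_2 = (+0.5425, +0.8400)
n_3 = (-0.4386, +0.8987)
n_4 = (-0.9805, +0.1966)
n_5 = (-0.9240, -0.3824)
n_6 = (-0.3552, -0.9348)
n_7 = (+0.6411, -0.7674)
  (0,1): δ = 151.32°  ·
  (0,2): δ = 113.37°  ·
  (0,3): δ = 54.50°  ✓
  (0,4): δ = 1.85°  ✓
  (0,5): δ = 31.97°  ✓
  (0,6): δ = 78.68°  ·
  (0,7): δ = 139.37°  ·
  (1,2): δ = 142.04°  ·
  (1,3): δ = 83.17°  ·
  (1,4): δ = 30.52°  ✓
  (1,5): δ = 3.29°  ✓
  (1,6): δ = 50.01°  ✓
  (1,7): δ = 110.69°  ·
  (2,3): δ = 121.13°  ·
  (2,4): δ = 68.48°  ✓
  (2,5): δ = 34.66°  ✓
  (2,6): δ = 12.05°  ✓
  (2,7): δ = 72.73°  ·
  (3,4): δ = 127.35°  ·
  (3,5): δ = 93.54°  ·
  (3,6): δ = 46.82°  ✓
  (3,7): δ = 13.86°  ✓
  (4,5): δ = 146.18°  ·
  (4,6): δ = 99.47°  ·
  (4,7): δ = 38.79°  ✓
  (5,6): δ = 133.29°  ·
  (5,7): δ = 72.60°  ·
  (6,7): δ = 119.32°  ·
antipodal pairs: 12

count = 12; pairs: (0,3), (0,4), (0,5), (1,4), (1,5), (1,6), (2,4), (2,5), (2,6), (3,6), (3,7), (4,7)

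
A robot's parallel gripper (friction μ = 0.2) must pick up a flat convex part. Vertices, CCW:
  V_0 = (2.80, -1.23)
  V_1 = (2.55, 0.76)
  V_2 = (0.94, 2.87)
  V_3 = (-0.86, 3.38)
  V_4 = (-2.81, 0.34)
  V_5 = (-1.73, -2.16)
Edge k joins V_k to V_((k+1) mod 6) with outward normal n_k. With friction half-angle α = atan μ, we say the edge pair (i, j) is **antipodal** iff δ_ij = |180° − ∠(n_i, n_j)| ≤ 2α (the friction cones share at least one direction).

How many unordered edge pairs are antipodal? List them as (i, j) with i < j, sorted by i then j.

count = 2; pairs: (0,4), (1,4)

α = atan 0.2 = 11.31°;  2α = 22.62°
n_0 = (+0.9922, +0.1246)
n_1 = (+0.7950, +0.6066)
n_2 = (+0.2726, +0.9621)
n_3 = (-0.8417, +0.5399)
n_4 = (-0.9180, -0.3966)
n_5 = (+0.2011, -0.9796)
  (0,1): δ = 149.82°  ·
  (0,2): δ = 112.98°  ·
  (0,3): δ = 39.84°  ·
  (0,4): δ = 16.20°  ✓
  (0,5): δ = 94.44°  ·
  (1,2): δ = 143.16°  ·
  (1,3): δ = 70.02°  ·
  (1,4): δ = 13.98°  ✓
  (1,5): δ = 64.26°  ·
  (2,3): δ = 106.86°  ·
  (2,4): δ = 50.82°  ·
  (2,5): δ = 27.42°  ·
  (3,4): δ = 123.96°  ·
  (3,5): δ = 45.72°  ·
  (4,5): δ = 101.76°  ·
antipodal pairs: 2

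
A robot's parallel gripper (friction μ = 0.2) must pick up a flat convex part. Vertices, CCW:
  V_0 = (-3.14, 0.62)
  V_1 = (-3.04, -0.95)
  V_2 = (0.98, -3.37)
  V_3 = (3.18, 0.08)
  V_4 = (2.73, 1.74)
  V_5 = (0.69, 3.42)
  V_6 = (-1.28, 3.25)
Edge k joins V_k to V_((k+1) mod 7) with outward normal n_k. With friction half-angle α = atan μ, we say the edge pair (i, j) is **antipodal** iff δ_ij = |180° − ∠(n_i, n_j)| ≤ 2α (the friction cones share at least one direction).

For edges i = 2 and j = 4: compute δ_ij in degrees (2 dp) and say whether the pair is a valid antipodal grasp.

α = atan 0.2 = 11.31°;  2α = 22.62°
edge 2: e_2 = (+2.20, +3.45);  n_2 = (+0.8432, -0.5377)
edge 4: e_4 = (-2.04, +1.68);  n_4 = (+0.6357, +0.7719)
∠(n_2, n_4) = 83.05°
δ = |180° − 83.05°| = 96.95°
96.95° > 2α = 22.62°  →  invalid

δ = 96.95°, invalid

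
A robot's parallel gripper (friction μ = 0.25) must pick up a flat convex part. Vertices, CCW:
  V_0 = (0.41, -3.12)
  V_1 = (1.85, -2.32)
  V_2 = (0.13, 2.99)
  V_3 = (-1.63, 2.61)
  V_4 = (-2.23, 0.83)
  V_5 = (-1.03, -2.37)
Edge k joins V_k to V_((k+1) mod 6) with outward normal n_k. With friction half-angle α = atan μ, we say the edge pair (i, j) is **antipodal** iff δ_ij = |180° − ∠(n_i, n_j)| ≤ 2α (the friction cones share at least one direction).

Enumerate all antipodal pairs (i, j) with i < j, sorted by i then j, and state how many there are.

count = 2; pairs: (0,2), (1,4)

α = atan 0.25 = 14.04°;  2α = 28.07°
n_0 = (+0.4856, -0.8742)
n_1 = (+0.9513, +0.3082)
n_2 = (-0.2110, +0.9775)
n_3 = (-0.9476, +0.3194)
n_4 = (-0.9363, -0.3511)
n_5 = (-0.4619, -0.8869)
  (0,1): δ = 101.11°  ·
  (0,2): δ = 16.87°  ✓
  (0,3): δ = 42.32°  ·
  (0,4): δ = 81.50°  ·
  (0,5): δ = 123.43°  ·
  (1,2): δ = 95.76°  ·
  (1,3): δ = 36.58°  ·
  (1,4): δ = 2.61°  ✓
  (1,5): δ = 44.54°  ·
  (2,3): δ = 120.81°  ·
  (2,4): δ = 81.63°  ·
  (2,5): δ = 39.70°  ·
  (3,4): δ = 140.82°  ·
  (3,5): δ = 98.88°  ·
  (4,5): δ = 138.07°  ·
antipodal pairs: 2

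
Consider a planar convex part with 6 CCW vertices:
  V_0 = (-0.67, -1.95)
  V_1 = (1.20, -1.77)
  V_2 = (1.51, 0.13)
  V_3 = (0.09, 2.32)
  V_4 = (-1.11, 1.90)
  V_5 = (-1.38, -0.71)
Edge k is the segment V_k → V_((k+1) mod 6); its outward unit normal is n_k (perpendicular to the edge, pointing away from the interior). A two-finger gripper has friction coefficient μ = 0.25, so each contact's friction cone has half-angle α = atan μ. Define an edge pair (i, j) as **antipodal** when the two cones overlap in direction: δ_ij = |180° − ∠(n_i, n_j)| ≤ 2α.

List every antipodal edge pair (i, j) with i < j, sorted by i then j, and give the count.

count = 3; pairs: (0,3), (1,4), (2,5)

α = atan 0.25 = 14.04°;  2α = 28.07°
n_0 = (+0.0958, -0.9954)
n_1 = (+0.9869, -0.1610)
n_2 = (+0.8391, +0.5440)
n_3 = (-0.3304, +0.9439)
n_4 = (-0.9947, +0.1029)
n_5 = (-0.8678, -0.4969)
  (0,1): δ = 104.76°  ·
  (0,2): δ = 62.54°  ·
  (0,3): δ = 13.79°  ✓
  (0,4): δ = 78.60°  ·
  (0,5): δ = 114.30°  ·
  (1,2): δ = 137.77°  ·
  (1,3): δ = 61.44°  ·
  (1,4): δ = 3.36°  ✓
  (1,5): δ = 39.06°  ·
  (2,3): δ = 103.67°  ·
  (2,4): δ = 38.87°  ·
  (2,5): δ = 3.16°  ✓
  (3,4): δ = 115.20°  ·
  (3,5): δ = 79.50°  ·
  (4,5): δ = 144.30°  ·
antipodal pairs: 3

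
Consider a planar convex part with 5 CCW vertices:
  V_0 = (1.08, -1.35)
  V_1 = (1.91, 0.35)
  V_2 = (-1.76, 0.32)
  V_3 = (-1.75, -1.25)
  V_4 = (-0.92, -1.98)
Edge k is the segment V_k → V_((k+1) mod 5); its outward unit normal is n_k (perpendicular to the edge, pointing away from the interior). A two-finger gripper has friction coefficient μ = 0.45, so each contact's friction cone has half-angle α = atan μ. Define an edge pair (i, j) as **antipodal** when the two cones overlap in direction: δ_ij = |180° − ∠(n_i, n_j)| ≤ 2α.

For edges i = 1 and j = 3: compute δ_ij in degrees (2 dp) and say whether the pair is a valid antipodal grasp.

α = atan 0.45 = 24.23°;  2α = 48.46°
edge 1: e_1 = (-3.67, -0.03);  n_1 = (-0.0082, +1.0000)
edge 3: e_3 = (+0.83, -0.73);  n_3 = (-0.6604, -0.7509)
∠(n_1, n_3) = 138.20°
δ = |180° − 138.20°| = 41.80°
41.80° ≤ 2α = 48.46°  →  valid

δ = 41.80°, valid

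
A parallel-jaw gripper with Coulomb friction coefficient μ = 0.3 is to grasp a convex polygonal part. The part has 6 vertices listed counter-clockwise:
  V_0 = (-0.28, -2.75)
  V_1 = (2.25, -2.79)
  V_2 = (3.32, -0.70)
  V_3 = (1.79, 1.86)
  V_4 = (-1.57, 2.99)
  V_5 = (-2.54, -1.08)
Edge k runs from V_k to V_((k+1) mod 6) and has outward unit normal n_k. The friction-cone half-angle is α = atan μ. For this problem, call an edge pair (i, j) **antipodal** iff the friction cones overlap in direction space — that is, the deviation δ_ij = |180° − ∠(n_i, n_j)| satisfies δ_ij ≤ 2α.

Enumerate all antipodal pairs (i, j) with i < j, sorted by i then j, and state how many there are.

α = atan 0.3 = 16.70°;  2α = 33.40°
n_0 = (-0.0158, -0.9999)
n_1 = (+0.8901, -0.4557)
n_2 = (+0.8584, +0.5130)
n_3 = (+0.3188, +0.9478)
n_4 = (-0.9728, +0.2318)
n_5 = (-0.5943, -0.8043)
  (0,1): δ = 116.20°  ·
  (0,2): δ = 58.23°  ·
  (0,3): δ = 17.68°  ✓
  (0,4): δ = 77.50°  ·
  (0,5): δ = 144.44°  ·
  (1,2): δ = 122.02°  ·
  (1,3): δ = 81.48°  ·
  (1,4): δ = 13.71°  ✓
  (1,5): δ = 80.65°  ·
  (2,3): δ = 139.45°  ·
  (2,4): δ = 44.27°  ·
  (2,5): δ = 22.67°  ✓
  (3,4): δ = 84.82°  ·
  (3,5): δ = 17.87°  ✓
  (4,5): δ = 113.06°  ·
antipodal pairs: 4

count = 4; pairs: (0,3), (1,4), (2,5), (3,5)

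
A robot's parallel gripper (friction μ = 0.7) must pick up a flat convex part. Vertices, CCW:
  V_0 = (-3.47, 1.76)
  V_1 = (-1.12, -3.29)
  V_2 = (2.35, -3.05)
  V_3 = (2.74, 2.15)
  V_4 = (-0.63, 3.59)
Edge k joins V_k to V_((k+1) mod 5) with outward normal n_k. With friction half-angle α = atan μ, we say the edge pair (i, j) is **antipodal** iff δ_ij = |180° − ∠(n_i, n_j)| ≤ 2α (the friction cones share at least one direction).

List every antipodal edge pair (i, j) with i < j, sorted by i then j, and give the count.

count = 5; pairs: (0,2), (0,3), (1,3), (1,4), (2,4)

α = atan 0.7 = 34.99°;  2α = 69.98°
n_0 = (-0.9066, -0.4219)
n_1 = (+0.0690, -0.9976)
n_2 = (+0.9972, -0.0748)
n_3 = (+0.3929, +0.9196)
n_4 = (-0.5417, +0.8406)
  (0,1): δ = 111.00°  ·
  (0,2): δ = 29.24°  ✓
  (0,3): δ = 41.91°  ✓
  (0,4): δ = 97.84°  ·
  (1,2): δ = 98.25°  ·
  (1,3): δ = 27.09°  ✓
  (1,4): δ = 28.84°  ✓
  (2,3): δ = 108.85°  ·
  (2,4): δ = 52.91°  ✓
  (3,4): δ = 124.07°  ·
antipodal pairs: 5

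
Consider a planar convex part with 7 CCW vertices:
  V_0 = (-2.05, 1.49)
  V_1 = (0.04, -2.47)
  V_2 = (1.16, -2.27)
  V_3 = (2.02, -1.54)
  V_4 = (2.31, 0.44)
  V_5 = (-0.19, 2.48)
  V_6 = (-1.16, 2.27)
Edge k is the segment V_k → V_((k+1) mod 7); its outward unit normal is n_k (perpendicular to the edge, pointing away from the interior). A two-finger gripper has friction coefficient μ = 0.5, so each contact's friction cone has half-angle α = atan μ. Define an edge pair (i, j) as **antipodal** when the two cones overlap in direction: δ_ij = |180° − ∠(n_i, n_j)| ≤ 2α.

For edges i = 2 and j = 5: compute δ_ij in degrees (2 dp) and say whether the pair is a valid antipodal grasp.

δ = 28.11°, valid

α = atan 0.5 = 26.57°;  2α = 53.13°
edge 2: e_2 = (+0.86, +0.73);  n_2 = (+0.6471, -0.7624)
edge 5: e_5 = (-0.97, -0.21);  n_5 = (-0.2116, +0.9774)
∠(n_2, n_5) = 151.89°
δ = |180° − 151.89°| = 28.11°
28.11° ≤ 2α = 53.13°  →  valid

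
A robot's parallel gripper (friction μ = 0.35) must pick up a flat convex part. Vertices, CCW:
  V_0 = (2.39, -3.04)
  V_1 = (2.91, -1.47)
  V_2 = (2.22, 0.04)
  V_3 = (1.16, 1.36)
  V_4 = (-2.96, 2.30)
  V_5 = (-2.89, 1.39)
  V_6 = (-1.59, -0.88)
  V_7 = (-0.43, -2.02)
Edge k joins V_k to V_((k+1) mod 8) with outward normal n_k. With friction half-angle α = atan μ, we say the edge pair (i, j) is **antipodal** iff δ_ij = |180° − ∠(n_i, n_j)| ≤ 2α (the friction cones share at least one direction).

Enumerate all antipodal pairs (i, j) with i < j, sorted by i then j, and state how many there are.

count = 10; pairs: (0,4), (1,4), (1,5), (1,6), (2,4), (2,5), (2,6), (2,7), (3,6), (3,7)

α = atan 0.35 = 19.29°;  2α = 38.58°
n_0 = (+0.9493, -0.3144)
n_1 = (+0.9095, +0.4156)
n_2 = (+0.7797, +0.6261)
n_3 = (+0.2224, +0.9749)
n_4 = (-0.9971, -0.0767)
n_5 = (-0.8678, -0.4970)
n_6 = (-0.7009, -0.7132)
n_7 = (-0.3401, -0.9404)
  (0,1): δ = 137.12°  ·
  (0,2): δ = 122.91°  ·
  (0,3): δ = 84.53°  ·
  (0,4): δ = 22.72°  ✓
  (0,5): δ = 48.12°  ·
  (0,6): δ = 63.82°  ·
  (0,7): δ = 88.44°  ·
  (1,2): δ = 165.79°  ·
  (1,3): δ = 127.41°  ·
  (1,4): δ = 20.16°  ✓
  (1,5): δ = 5.24°  ✓
  (1,6): δ = 20.94°  ✓
  (1,7): δ = 45.56°  ·
  (2,3): δ = 141.62°  ·
  (2,4): δ = 34.37°  ✓
  (2,5): δ = 8.97°  ✓
  (2,6): δ = 6.73°  ✓
  (2,7): δ = 31.35°  ✓
  (3,4): δ = 72.75°  ·
  (3,5): δ = 47.35°  ·
  (3,6): δ = 31.65°  ✓
  (3,7): δ = 7.03°  ✓
  (4,5): δ = 154.60°  ·
  (4,6): δ = 138.90°  ·
  (4,7): δ = 114.28°  ·
  (5,6): δ = 164.30°  ·
  (5,7): δ = 139.68°  ·
  (6,7): δ = 155.38°  ·
antipodal pairs: 10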